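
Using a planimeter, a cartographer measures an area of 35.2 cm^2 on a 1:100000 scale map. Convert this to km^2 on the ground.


ground_area = 35.2 * (100000/100)^2 = 35200000.0 m^2 = 35.2 km^2

35.2 km^2


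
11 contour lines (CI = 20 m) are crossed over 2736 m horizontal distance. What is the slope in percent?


elevation change = 11 * 20 = 220 m
slope = 220 / 2736 * 100 = 8.0%

8.0%


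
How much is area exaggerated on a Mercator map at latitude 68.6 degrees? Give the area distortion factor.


area_distortion = 1/cos^2(68.6) = 7.511

7.511


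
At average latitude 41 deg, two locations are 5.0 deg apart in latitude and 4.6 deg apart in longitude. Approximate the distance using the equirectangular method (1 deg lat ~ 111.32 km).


dlat_km = 5.0 * 111.32 = 556.6
dlon_km = 4.6 * 111.32 * cos(41) ≈ 386.466
dist = sqrt(556.6^2 + 386.466^2) ≈ 677.6 km

677.6 km


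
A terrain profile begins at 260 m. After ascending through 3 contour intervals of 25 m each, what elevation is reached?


elevation = 260 + 3 * 25 = 335 m

335 m


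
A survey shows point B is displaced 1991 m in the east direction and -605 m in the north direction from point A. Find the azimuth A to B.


az = atan2(1991, -605) = 106.9 deg
adjusted to 0-360: 106.9 degrees

106.9 degrees


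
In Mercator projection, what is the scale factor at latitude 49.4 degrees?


SF = 1 / cos(49.4) = 1 / 0.650774 = 1.537

1.537


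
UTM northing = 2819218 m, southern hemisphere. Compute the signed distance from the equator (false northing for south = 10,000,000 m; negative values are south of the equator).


For southern: actual = 2819218 - 10000000 = -7180782 m

-7180782 m


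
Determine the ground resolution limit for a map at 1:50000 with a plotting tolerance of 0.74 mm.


ground = 0.74 mm * 50000 / 1000 = 37.0 m

37.0 m


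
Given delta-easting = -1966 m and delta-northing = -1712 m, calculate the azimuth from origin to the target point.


az = atan2(-1966, -1712) = -131.0 deg
adjusted to 0-360: 229.0 degrees

229.0 degrees


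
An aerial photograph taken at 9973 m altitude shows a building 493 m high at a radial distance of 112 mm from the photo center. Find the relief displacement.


d = h * r / H = 493 * 112 / 9973 = 5.54 mm

5.54 mm


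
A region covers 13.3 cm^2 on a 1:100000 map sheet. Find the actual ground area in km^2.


ground_area = 13.3 * (100000/100)^2 = 13300000.0 m^2 = 13.3 km^2

13.3 km^2


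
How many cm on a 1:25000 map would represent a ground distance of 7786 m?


map_cm = 7786 * 100 / 25000 = 31.144 cm ≈ 31.14 cm

31.14 cm


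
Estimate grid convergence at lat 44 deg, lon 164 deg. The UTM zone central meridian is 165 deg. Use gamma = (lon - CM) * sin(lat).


gamma = (164 - 165) * sin(44) = -1 * 0.694658 = -0.695 degrees

-0.695 degrees


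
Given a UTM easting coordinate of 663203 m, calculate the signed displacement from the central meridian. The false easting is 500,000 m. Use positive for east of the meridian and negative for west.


displacement = 663203 - 500000 = 163203 m

163203 m


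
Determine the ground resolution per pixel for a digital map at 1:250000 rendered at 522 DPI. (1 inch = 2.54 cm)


pixel_cm = 2.54 / 522 ≈ 0.004866 cm
ground = pixel_cm * 250000 / 100 = 2.54 * 250000 / (522 * 100) = 635000 / 52200 ≈ 12.16 m

12.16 m


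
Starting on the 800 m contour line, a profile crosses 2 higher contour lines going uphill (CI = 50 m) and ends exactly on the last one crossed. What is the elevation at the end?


elevation = 800 + 2 * 50 = 900 m

900 m


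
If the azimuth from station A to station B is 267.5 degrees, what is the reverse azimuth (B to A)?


back azimuth = (267.5 + 180) mod 360 = 87.5 degrees

87.5 degrees


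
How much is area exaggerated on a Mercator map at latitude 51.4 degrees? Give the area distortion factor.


area_distortion = 1/cos^2(51.4) = 2.569

2.569


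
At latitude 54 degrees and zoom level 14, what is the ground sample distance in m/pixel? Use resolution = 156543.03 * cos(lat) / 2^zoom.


res = 156543.03 * cos(54) / 2^14 = 156543.03 * 0.58778525 / 16384 = 5.62 m/pixel

5.62 m/pixel


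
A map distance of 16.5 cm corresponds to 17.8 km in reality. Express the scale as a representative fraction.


ground = 17.8 km = 1780000 cm; RF denominator = ground / map = 1780000 / 16.5 ≈ 107879; RF = 1:107879

1:107879


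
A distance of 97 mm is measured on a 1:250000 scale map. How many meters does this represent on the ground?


ground = 97 mm * 250000 / 1000 = 24250.0 m

24250.0 m


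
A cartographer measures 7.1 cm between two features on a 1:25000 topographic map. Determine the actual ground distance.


ground = 7.1 cm * 25000 / 100 = 1775.0 m = 1.775 km

1.775 km


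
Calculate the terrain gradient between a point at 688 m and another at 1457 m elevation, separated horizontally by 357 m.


gradient = (1457 - 688) / 357 = 769 / 357 = 2.1541

2.1541


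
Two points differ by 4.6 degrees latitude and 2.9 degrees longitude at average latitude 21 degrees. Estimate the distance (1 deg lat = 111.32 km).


dlat_km = 4.6 * 111.32 = 512.072
dlon_km = 2.9 * 111.32 * cos(21) ≈ 301.386
dist = sqrt(512.072^2 + 301.386^2) ≈ 594.2 km

594.2 km


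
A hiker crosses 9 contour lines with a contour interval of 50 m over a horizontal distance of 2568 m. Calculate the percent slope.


elevation change = 9 * 50 = 450 m
slope = 450 / 2568 * 100 = 17.5%

17.5%


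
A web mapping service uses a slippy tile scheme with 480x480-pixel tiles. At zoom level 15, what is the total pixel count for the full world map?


tiles per axis = 2^15 = 32768
total tiles = 32768^2 = 1073741824
pixels per axis = 32768 * 480 = 15728640
total pixels = 15728640^2 = 247390116249600

247390116249600 pixels


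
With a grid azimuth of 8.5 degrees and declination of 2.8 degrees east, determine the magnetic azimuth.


magnetic azimuth = grid azimuth - declination (east +ve)
mag_az = 8.5 - 2.8 = 5.7 degrees

5.7 degrees


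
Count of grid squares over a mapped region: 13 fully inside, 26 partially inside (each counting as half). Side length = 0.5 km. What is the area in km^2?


effective squares = 13 + 26 * 0.5 = 26.0
area = 26.0 * 0.25 = 6.5 km^2

6.5 km^2


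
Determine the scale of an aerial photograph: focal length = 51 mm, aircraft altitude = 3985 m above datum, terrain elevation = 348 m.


scale = f / (H - h) = 51 mm / 3637 m = 51 / 3637000 = 1:71314

1:71314


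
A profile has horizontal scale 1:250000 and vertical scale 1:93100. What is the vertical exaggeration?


VE = horizontal_scale / vertical_scale = 250000 / 93100 ≈ 2.7

2.7x


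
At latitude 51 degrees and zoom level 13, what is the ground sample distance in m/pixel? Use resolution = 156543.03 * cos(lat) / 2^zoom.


res = 156543.03 * cos(51) / 2^13 = 156543.03 * 0.62932039 / 8192 = 12.03 m/pixel

12.03 m/pixel


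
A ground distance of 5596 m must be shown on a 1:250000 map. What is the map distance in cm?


map_cm = 5596 * 100 / 250000 = 2.2384 cm ≈ 2.24 cm

2.24 cm


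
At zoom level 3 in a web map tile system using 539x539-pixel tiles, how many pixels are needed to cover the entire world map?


tiles per axis = 2^3 = 8
total tiles = 8^2 = 64
pixels per axis = 8 * 539 = 4312
total pixels = 4312^2 = 18593344

18593344 pixels


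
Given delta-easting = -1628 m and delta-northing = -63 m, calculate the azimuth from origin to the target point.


az = atan2(-1628, -63) = -92.2 deg
adjusted to 0-360: 267.8 degrees

267.8 degrees


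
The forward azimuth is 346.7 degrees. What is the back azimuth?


back azimuth = (346.7 + 180) mod 360 = 166.7 degrees

166.7 degrees


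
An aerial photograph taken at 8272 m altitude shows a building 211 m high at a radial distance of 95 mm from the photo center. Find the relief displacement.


d = h * r / H = 211 * 95 / 8272 = 2.42 mm

2.42 mm


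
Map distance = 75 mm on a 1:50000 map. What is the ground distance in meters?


ground = 75 mm * 50000 / 1000 = 3750.0 m

3750.0 m


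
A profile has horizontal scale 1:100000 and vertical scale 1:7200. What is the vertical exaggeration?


VE = horizontal_scale / vertical_scale = 100000 / 7200 ≈ 13.9

13.9x


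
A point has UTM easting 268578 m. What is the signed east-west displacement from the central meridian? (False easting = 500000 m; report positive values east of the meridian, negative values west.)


displacement = 268578 - 500000 = -231422 m

-231422 m


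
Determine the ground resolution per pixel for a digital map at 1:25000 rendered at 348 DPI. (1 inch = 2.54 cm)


pixel_cm = 2.54 / 348 ≈ 0.007299 cm
ground = pixel_cm * 25000 / 100 = 2.54 * 25000 / (348 * 100) = 63500 / 34800 ≈ 1.82 m

1.82 m


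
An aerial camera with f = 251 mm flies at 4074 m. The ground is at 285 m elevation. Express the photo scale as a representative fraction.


scale = f / (H - h) = 251 mm / 3789 m = 251 / 3789000 = 1:15096

1:15096


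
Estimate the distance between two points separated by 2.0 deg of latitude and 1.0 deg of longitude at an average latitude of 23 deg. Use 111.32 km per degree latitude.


dlat_km = 2.0 * 111.32 = 222.64
dlon_km = 1.0 * 111.32 * cos(23) ≈ 102.471
dist = sqrt(222.64^2 + 102.471^2) ≈ 245.1 km

245.1 km


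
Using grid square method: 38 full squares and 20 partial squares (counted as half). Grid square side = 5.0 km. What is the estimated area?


effective squares = 38 + 20 * 0.5 = 48.0
area = 48.0 * 25.0 = 1200.0 km^2

1200.0 km^2


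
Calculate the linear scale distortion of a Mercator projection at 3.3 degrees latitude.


SF = 1 / cos(3.3) = 1 / 0.998342 = 1.002

1.002


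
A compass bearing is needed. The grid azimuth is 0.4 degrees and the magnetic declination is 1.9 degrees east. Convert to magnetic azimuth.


magnetic azimuth = grid azimuth - declination (east +ve)
mag_az = 0.4 - 1.9 = 358.5 degrees

358.5 degrees


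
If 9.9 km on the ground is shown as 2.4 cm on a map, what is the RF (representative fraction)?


ground = 9.9 km = 990000 cm; RF denominator = ground / map = 990000 / 2.4 = 412500; RF = 1:412500

1:412500


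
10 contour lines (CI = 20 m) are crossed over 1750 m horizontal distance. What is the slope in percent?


elevation change = 10 * 20 = 200 m
slope = 200 / 1750 * 100 = 11.4%

11.4%


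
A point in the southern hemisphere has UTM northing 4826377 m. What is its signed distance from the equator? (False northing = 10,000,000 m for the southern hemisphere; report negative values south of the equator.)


For southern: actual = 4826377 - 10000000 = -5173623 m

-5173623 m


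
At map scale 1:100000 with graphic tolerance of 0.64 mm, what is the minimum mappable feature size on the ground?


ground = 0.64 mm * 100000 / 1000 = 64.0 m

64.0 m


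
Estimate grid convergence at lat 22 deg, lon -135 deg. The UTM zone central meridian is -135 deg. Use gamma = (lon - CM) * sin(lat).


gamma = (-135 - -135) * sin(22) = 0 * 0.374607 = 0.0 degrees

0.0 degrees


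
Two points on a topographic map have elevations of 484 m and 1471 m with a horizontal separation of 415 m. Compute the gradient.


gradient = (1471 - 484) / 415 = 987 / 415 = 2.3783

2.3783


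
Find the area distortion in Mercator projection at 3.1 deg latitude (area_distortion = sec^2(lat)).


area_distortion = 1/cos^2(3.1) = 1.003

1.003


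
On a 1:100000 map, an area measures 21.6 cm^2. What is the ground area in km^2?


ground_area = 21.6 * (100000/100)^2 = 21600000.0 m^2 = 21.6 km^2

21.6 km^2


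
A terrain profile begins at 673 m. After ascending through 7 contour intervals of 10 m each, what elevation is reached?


elevation = 673 + 7 * 10 = 743 m

743 m


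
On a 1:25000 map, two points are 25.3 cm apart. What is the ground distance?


ground = 25.3 cm * 25000 / 100 = 6325.0 m = 6.325 km

6.325 km


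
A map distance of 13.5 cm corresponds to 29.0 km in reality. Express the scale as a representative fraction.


ground = 29.0 km = 2900000 cm; RF denominator = ground / map = 2900000 / 13.5 ≈ 214815; RF = 1:214815

1:214815


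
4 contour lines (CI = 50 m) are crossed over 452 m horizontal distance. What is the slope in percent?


elevation change = 4 * 50 = 200 m
slope = 200 / 452 * 100 = 44.2%

44.2%


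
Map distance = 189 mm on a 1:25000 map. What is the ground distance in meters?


ground = 189 mm * 25000 / 1000 = 4725.0 m

4725.0 m


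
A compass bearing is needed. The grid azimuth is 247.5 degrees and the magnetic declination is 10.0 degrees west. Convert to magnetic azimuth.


magnetic azimuth = grid azimuth - declination (east +ve)
mag_az = 247.5 - -10.0 = 257.5 degrees

257.5 degrees


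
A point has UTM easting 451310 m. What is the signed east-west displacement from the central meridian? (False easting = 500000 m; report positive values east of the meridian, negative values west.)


displacement = 451310 - 500000 = -48690 m

-48690 m


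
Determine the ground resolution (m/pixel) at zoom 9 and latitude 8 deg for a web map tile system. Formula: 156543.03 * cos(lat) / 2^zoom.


res = 156543.03 * cos(8) / 2^9 = 156543.03 * 0.99026807 / 512 = 302.77 m/pixel

302.77 m/pixel


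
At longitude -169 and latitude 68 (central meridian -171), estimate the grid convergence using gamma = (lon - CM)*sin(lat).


gamma = (-169 - -171) * sin(68) = 2 * 0.927184 = 1.854 degrees

1.854 degrees


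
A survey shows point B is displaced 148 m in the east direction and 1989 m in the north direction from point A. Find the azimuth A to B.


az = atan2(148, 1989) = 4.3 deg
adjusted to 0-360: 4.3 degrees

4.3 degrees


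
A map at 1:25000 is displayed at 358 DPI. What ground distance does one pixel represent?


pixel_cm = 2.54 / 358 ≈ 0.007095 cm
ground = pixel_cm * 25000 / 100 = 2.54 * 25000 / (358 * 100) = 63500 / 35800 ≈ 1.77 m

1.77 m


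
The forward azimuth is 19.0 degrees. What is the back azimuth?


back azimuth = (19.0 + 180) mod 360 = 199.0 degrees

199.0 degrees


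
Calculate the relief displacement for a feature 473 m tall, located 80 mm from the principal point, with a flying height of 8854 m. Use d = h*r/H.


d = h * r / H = 473 * 80 / 8854 = 4.27 mm

4.27 mm


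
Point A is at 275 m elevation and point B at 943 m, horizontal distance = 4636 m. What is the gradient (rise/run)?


gradient = (943 - 275) / 4636 = 668 / 4636 = 0.1441

0.1441


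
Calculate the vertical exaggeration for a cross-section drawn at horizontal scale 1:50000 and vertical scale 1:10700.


VE = horizontal_scale / vertical_scale = 50000 / 10700 ≈ 4.7

4.7x


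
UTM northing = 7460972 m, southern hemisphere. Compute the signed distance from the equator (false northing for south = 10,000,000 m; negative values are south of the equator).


For southern: actual = 7460972 - 10000000 = -2539028 m

-2539028 m


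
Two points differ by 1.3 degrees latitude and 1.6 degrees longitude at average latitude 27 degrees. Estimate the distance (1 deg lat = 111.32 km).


dlat_km = 1.3 * 111.32 = 144.716
dlon_km = 1.6 * 111.32 * cos(27) ≈ 158.699
dist = sqrt(144.716^2 + 158.699^2) ≈ 214.8 km

214.8 km


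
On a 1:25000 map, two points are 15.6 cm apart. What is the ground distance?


ground = 15.6 cm * 25000 / 100 = 3900.0 m = 3.9 km

3.9 km


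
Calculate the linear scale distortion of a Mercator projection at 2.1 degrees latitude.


SF = 1 / cos(2.1) = 1 / 0.999328 = 1.001

1.001


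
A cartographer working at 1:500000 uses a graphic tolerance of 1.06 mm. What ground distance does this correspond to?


ground = 1.06 mm * 500000 / 1000 = 530.0 m

530.0 m


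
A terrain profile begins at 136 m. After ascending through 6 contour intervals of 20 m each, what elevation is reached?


elevation = 136 + 6 * 20 = 256 m

256 m


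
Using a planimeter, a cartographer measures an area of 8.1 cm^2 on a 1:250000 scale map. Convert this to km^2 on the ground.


ground_area = 8.1 * (250000/100)^2 = 50625000.0 m^2 = 50.625 km^2

50.625 km^2


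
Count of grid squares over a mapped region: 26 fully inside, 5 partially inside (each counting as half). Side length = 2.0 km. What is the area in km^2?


effective squares = 26 + 5 * 0.5 = 28.5
area = 28.5 * 4.0 = 114.0 km^2

114.0 km^2


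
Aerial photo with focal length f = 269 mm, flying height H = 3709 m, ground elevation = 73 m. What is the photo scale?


scale = f / (H - h) = 269 mm / 3636 m = 269 / 3636000 = 1:13517

1:13517


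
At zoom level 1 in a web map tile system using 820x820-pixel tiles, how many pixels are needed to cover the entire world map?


tiles per axis = 2^1 = 2
total tiles = 2^2 = 4
pixels per axis = 2 * 820 = 1640
total pixels = 1640^2 = 2689600

2689600 pixels


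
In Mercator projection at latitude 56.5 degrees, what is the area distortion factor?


area_distortion = 1/cos^2(56.5) = 3.283

3.283


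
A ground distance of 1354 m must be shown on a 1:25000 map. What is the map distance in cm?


map_cm = 1354 * 100 / 25000 = 5.416 cm ≈ 5.42 cm

5.42 cm


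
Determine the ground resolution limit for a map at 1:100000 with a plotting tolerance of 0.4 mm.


ground = 0.4 mm * 100000 / 1000 = 40.0 m

40.0 m


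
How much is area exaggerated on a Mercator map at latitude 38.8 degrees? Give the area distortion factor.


area_distortion = 1/cos^2(38.8) = 1.646

1.646


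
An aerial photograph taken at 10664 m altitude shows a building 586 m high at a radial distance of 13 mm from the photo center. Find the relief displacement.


d = h * r / H = 586 * 13 / 10664 = 0.71 mm

0.71 mm


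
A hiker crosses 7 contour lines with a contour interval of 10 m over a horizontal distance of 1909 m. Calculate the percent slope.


elevation change = 7 * 10 = 70 m
slope = 70 / 1909 * 100 = 3.7%

3.7%


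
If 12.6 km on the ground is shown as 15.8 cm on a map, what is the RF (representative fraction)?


ground = 12.6 km = 1260000 cm; RF denominator = ground / map = 1260000 / 15.8 ≈ 79747; RF = 1:79747

1:79747


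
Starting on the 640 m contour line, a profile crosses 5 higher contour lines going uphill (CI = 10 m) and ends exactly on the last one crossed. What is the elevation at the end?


elevation = 640 + 5 * 10 = 690 m

690 m


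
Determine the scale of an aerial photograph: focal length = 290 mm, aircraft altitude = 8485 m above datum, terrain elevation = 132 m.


scale = f / (H - h) = 290 mm / 8353 m = 290 / 8353000 = 1:28803

1:28803


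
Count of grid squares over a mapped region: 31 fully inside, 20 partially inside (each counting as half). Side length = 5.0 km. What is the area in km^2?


effective squares = 31 + 20 * 0.5 = 41.0
area = 41.0 * 25.0 = 1025.0 km^2

1025.0 km^2


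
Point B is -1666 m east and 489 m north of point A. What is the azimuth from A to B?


az = atan2(-1666, 489) = -73.6 deg
adjusted to 0-360: 286.4 degrees

286.4 degrees


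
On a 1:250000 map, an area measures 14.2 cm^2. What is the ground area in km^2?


ground_area = 14.2 * (250000/100)^2 = 88750000.0 m^2 = 88.75 km^2

88.75 km^2


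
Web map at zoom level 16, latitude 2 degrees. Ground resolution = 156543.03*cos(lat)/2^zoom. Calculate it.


res = 156543.03 * cos(2) / 2^16 = 156543.03 * 0.99939083 / 65536 = 2.39 m/pixel

2.39 m/pixel


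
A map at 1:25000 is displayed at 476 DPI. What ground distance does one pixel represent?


pixel_cm = 2.54 / 476 ≈ 0.005336 cm
ground = pixel_cm * 25000 / 100 = 2.54 * 25000 / (476 * 100) = 63500 / 47600 ≈ 1.33 m

1.33 m


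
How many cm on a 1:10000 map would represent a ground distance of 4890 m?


map_cm = 4890 * 100 / 10000 = 48.9 cm

48.9 cm


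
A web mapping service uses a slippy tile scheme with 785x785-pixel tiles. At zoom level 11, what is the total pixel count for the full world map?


tiles per axis = 2^11 = 2048
total tiles = 2048^2 = 4194304
pixels per axis = 2048 * 785 = 1607680
total pixels = 1607680^2 = 2584634982400

2584634982400 pixels


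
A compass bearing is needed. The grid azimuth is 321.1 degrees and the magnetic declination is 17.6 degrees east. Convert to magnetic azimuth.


magnetic azimuth = grid azimuth - declination (east +ve)
mag_az = 321.1 - 17.6 = 303.5 degrees

303.5 degrees


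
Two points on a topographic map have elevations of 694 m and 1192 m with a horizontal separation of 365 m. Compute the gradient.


gradient = (1192 - 694) / 365 = 498 / 365 = 1.3644

1.3644


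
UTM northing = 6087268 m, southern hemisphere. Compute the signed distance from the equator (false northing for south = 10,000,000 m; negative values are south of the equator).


For southern: actual = 6087268 - 10000000 = -3912732 m

-3912732 m


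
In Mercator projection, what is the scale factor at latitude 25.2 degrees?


SF = 1 / cos(25.2) = 1 / 0.904827 = 1.105

1.105


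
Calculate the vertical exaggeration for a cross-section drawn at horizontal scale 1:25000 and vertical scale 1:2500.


VE = horizontal_scale / vertical_scale = 25000 / 2500 = 10.0

10.0x


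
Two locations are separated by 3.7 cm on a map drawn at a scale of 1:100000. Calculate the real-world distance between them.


ground = 3.7 cm * 100000 / 100 = 3700.0 m = 3.7 km

3.7 km


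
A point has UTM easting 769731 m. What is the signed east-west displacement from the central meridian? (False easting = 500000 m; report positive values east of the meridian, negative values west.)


displacement = 769731 - 500000 = 269731 m

269731 m


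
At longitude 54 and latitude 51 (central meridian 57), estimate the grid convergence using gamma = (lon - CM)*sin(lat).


gamma = (54 - 57) * sin(51) = -3 * 0.777146 = -2.331 degrees

-2.331 degrees


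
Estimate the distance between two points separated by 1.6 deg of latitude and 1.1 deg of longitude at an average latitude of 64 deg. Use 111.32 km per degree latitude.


dlat_km = 1.6 * 111.32 = 178.112
dlon_km = 1.1 * 111.32 * cos(64) ≈ 53.679
dist = sqrt(178.112^2 + 53.679^2) ≈ 186.0 km

186.0 km


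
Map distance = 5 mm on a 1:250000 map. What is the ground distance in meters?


ground = 5 mm * 250000 / 1000 = 1250.0 m

1250.0 m


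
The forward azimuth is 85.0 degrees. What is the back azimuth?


back azimuth = (85.0 + 180) mod 360 = 265.0 degrees

265.0 degrees


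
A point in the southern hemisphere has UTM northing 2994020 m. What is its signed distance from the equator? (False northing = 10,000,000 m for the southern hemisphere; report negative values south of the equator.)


For southern: actual = 2994020 - 10000000 = -7005980 m

-7005980 m


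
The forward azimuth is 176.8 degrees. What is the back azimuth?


back azimuth = (176.8 + 180) mod 360 = 356.8 degrees

356.8 degrees


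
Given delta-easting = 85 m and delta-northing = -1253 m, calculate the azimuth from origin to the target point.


az = atan2(85, -1253) = 176.1 deg
adjusted to 0-360: 176.1 degrees

176.1 degrees


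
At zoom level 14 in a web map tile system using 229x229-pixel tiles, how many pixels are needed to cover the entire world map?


tiles per axis = 2^14 = 16384
total tiles = 16384^2 = 268435456
pixels per axis = 16384 * 229 = 3751936
total pixels = 3751936^2 = 14077023748096

14077023748096 pixels


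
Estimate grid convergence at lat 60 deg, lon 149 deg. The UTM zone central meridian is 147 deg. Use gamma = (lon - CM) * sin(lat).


gamma = (149 - 147) * sin(60) = 2 * 0.866025 = 1.732 degrees

1.732 degrees


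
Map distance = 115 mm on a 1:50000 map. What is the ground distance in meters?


ground = 115 mm * 50000 / 1000 = 5750.0 m

5750.0 m


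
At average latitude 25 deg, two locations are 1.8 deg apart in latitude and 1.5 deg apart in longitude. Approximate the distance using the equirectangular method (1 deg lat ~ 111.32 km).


dlat_km = 1.8 * 111.32 = 200.376
dlon_km = 1.5 * 111.32 * cos(25) ≈ 151.335
dist = sqrt(200.376^2 + 151.335^2) ≈ 251.1 km

251.1 km


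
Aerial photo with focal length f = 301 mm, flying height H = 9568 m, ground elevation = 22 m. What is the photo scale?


scale = f / (H - h) = 301 mm / 9546 m = 301 / 9546000 = 1:31714

1:31714


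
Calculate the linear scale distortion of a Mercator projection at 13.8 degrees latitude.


SF = 1 / cos(13.8) = 1 / 0.971134 = 1.03

1.03


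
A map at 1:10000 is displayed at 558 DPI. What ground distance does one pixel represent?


pixel_cm = 2.54 / 558 ≈ 0.004552 cm
ground = pixel_cm * 10000 / 100 = 2.54 * 10000 / (558 * 100) = 25400 / 55800 ≈ 0.46 m

0.46 m


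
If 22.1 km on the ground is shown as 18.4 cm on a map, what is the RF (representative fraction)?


ground = 22.1 km = 2210000 cm; RF denominator = ground / map = 2210000 / 18.4 ≈ 120109; RF = 1:120109

1:120109


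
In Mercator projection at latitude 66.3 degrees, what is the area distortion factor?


area_distortion = 1/cos^2(66.3) = 6.19

6.19


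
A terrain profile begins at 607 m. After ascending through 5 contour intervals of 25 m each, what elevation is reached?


elevation = 607 + 5 * 25 = 732 m

732 m


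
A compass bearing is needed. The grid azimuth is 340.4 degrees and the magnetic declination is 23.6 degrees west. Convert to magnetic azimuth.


magnetic azimuth = grid azimuth - declination (east +ve)
mag_az = 340.4 - -23.6 = 4.0 degrees

4.0 degrees


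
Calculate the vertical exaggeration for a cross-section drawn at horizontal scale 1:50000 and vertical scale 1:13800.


VE = horizontal_scale / vertical_scale = 50000 / 13800 ≈ 3.6

3.6x


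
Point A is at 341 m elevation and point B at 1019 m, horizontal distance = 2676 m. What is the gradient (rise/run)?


gradient = (1019 - 341) / 2676 = 678 / 2676 = 0.2534

0.2534


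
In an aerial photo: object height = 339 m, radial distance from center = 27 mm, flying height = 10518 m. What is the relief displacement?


d = h * r / H = 339 * 27 / 10518 = 0.87 mm

0.87 mm


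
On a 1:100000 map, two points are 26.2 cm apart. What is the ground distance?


ground = 26.2 cm * 100000 / 100 = 26200.0 m = 26.2 km

26.2 km


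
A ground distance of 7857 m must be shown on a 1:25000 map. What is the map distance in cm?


map_cm = 7857 * 100 / 25000 = 31.428 cm ≈ 31.43 cm

31.43 cm


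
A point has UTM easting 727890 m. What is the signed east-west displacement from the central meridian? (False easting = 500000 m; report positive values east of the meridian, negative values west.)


displacement = 727890 - 500000 = 227890 m

227890 m


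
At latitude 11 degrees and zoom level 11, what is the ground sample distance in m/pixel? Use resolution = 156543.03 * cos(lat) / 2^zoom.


res = 156543.03 * cos(11) / 2^11 = 156543.03 * 0.98162718 / 2048 = 75.03 m/pixel

75.03 m/pixel


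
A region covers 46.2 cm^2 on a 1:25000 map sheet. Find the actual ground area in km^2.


ground_area = 46.2 * (25000/100)^2 = 2887500.0 m^2 = 2.8875 km^2 ≈ 2.888 km^2

2.888 km^2


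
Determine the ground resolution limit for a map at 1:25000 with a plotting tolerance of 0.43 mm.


ground = 0.43 mm * 25000 / 1000 = 10.75 m

10.75 m


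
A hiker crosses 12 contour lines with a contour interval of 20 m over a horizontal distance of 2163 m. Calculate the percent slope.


elevation change = 12 * 20 = 240 m
slope = 240 / 2163 * 100 = 11.1%

11.1%


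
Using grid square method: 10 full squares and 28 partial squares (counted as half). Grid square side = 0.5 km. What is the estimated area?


effective squares = 10 + 28 * 0.5 = 24.0
area = 24.0 * 0.25 = 6.0 km^2

6.0 km^2


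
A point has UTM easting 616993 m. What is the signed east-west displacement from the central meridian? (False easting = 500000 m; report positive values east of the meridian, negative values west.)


displacement = 616993 - 500000 = 116993 m

116993 m


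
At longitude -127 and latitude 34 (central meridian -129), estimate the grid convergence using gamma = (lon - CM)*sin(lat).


gamma = (-127 - -129) * sin(34) = 2 * 0.559193 = 1.118 degrees

1.118 degrees


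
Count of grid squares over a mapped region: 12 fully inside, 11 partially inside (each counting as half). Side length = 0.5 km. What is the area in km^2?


effective squares = 12 + 11 * 0.5 = 17.5
area = 17.5 * 0.25 = 4.375 km^2

4.375 km^2


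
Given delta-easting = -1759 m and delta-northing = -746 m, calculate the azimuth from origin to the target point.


az = atan2(-1759, -746) = -113.0 deg
adjusted to 0-360: 247.0 degrees

247.0 degrees


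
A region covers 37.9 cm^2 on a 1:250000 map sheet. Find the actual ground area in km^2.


ground_area = 37.9 * (250000/100)^2 = 236875000.0 m^2 = 236.875 km^2

236.875 km^2


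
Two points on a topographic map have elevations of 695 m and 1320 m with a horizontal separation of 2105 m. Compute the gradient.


gradient = (1320 - 695) / 2105 = 625 / 2105 = 0.2969

0.2969


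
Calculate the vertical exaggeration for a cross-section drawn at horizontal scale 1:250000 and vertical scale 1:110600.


VE = horizontal_scale / vertical_scale = 250000 / 110600 ≈ 2.3

2.3x


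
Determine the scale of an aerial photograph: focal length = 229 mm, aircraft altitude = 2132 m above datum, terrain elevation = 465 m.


scale = f / (H - h) = 229 mm / 1667 m = 229 / 1667000 = 1:7279

1:7279


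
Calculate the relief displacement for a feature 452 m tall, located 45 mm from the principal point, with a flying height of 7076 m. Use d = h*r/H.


d = h * r / H = 452 * 45 / 7076 = 2.87 mm

2.87 mm


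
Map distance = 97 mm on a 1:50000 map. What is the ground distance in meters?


ground = 97 mm * 50000 / 1000 = 4850.0 m

4850.0 m


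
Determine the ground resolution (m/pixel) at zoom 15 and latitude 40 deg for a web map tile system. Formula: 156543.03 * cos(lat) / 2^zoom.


res = 156543.03 * cos(40) / 2^15 = 156543.03 * 0.76604444 / 32768 = 3.66 m/pixel

3.66 m/pixel


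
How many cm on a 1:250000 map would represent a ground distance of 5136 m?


map_cm = 5136 * 100 / 250000 = 2.0544 cm ≈ 2.05 cm

2.05 cm


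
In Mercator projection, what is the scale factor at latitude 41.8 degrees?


SF = 1 / cos(41.8) = 1 / 0.745476 = 1.341

1.341


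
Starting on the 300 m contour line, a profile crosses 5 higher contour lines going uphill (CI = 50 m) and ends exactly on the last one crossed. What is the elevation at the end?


elevation = 300 + 5 * 50 = 550 m

550 m


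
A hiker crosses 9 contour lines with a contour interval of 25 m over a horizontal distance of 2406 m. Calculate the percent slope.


elevation change = 9 * 25 = 225 m
slope = 225 / 2406 * 100 = 9.4%

9.4%


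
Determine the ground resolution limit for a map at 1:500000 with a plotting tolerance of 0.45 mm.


ground = 0.45 mm * 500000 / 1000 = 225.0 m

225.0 m


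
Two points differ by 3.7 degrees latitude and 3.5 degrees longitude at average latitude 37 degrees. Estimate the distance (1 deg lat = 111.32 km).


dlat_km = 3.7 * 111.32 = 411.884
dlon_km = 3.5 * 111.32 * cos(37) ≈ 311.164
dist = sqrt(411.884^2 + 311.164^2) ≈ 516.2 km

516.2 km


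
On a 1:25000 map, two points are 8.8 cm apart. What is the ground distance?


ground = 8.8 cm * 25000 / 100 = 2200.0 m = 2.2 km

2.2 km


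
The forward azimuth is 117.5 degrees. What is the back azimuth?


back azimuth = (117.5 + 180) mod 360 = 297.5 degrees

297.5 degrees


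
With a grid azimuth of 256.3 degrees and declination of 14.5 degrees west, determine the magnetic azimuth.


magnetic azimuth = grid azimuth - declination (east +ve)
mag_az = 256.3 - -14.5 = 270.8 degrees

270.8 degrees


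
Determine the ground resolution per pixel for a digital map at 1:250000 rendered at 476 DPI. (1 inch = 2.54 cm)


pixel_cm = 2.54 / 476 ≈ 0.005336 cm
ground = pixel_cm * 250000 / 100 = 2.54 * 250000 / (476 * 100) = 635000 / 47600 ≈ 13.34 m

13.34 m


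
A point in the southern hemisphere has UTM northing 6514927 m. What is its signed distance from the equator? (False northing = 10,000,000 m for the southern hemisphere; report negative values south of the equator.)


For southern: actual = 6514927 - 10000000 = -3485073 m

-3485073 m


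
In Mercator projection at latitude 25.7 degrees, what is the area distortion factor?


area_distortion = 1/cos^2(25.7) = 1.232

1.232


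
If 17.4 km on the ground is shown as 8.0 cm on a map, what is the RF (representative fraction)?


ground = 17.4 km = 1740000 cm; RF denominator = ground / map = 1740000 / 8.0 = 217500; RF = 1:217500

1:217500


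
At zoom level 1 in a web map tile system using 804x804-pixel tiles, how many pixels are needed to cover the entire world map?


tiles per axis = 2^1 = 2
total tiles = 2^2 = 4
pixels per axis = 2 * 804 = 1608
total pixels = 1608^2 = 2585664

2585664 pixels


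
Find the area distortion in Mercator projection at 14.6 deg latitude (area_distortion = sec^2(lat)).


area_distortion = 1/cos^2(14.6) = 1.068

1.068


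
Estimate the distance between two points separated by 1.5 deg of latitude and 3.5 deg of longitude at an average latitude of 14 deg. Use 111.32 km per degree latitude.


dlat_km = 1.5 * 111.32 = 166.98
dlon_km = 3.5 * 111.32 * cos(14) ≈ 378.047
dist = sqrt(166.98^2 + 378.047^2) ≈ 413.3 km

413.3 km


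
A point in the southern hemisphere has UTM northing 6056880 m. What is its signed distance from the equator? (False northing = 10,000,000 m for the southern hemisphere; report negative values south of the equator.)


For southern: actual = 6056880 - 10000000 = -3943120 m

-3943120 m


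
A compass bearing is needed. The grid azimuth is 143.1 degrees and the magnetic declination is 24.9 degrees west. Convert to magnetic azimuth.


magnetic azimuth = grid azimuth - declination (east +ve)
mag_az = 143.1 - -24.9 = 168.0 degrees

168.0 degrees


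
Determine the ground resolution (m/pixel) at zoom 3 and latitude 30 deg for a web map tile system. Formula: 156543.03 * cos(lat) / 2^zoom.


res = 156543.03 * cos(30) / 2^3 = 156543.03 * 0.8660254 / 8 = 16946.28 m/pixel

16946.28 m/pixel


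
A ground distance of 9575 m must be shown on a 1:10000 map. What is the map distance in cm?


map_cm = 9575 * 100 / 10000 = 95.75 cm

95.75 cm


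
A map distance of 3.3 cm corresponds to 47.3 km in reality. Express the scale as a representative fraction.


ground = 47.3 km = 4730000 cm; RF denominator = ground / map = 4730000 / 3.3 ≈ 1433333; RF = 1:1433333

1:1433333


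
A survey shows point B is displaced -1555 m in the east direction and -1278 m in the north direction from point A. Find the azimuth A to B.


az = atan2(-1555, -1278) = -129.4 deg
adjusted to 0-360: 230.6 degrees

230.6 degrees


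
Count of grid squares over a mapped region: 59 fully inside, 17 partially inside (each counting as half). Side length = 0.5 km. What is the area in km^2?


effective squares = 59 + 17 * 0.5 = 67.5
area = 67.5 * 0.25 = 16.875 km^2

16.875 km^2


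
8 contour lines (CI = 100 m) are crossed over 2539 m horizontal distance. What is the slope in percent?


elevation change = 8 * 100 = 800 m
slope = 800 / 2539 * 100 = 31.5%

31.5%


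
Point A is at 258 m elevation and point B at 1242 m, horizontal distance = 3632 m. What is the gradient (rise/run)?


gradient = (1242 - 258) / 3632 = 984 / 3632 = 0.2709

0.2709


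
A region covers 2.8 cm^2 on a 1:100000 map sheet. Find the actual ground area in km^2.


ground_area = 2.8 * (100000/100)^2 = 2800000.0 m^2 = 2.8 km^2

2.8 km^2


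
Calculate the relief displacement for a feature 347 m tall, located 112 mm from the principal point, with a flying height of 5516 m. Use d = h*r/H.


d = h * r / H = 347 * 112 / 5516 = 7.05 mm

7.05 mm


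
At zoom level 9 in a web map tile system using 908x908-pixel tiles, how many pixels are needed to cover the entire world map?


tiles per axis = 2^9 = 512
total tiles = 512^2 = 262144
pixels per axis = 512 * 908 = 464896
total pixels = 464896^2 = 216128290816

216128290816 pixels


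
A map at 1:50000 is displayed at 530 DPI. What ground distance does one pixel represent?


pixel_cm = 2.54 / 530 ≈ 0.004792 cm
ground = pixel_cm * 50000 / 100 = 2.54 * 50000 / (530 * 100) = 127000 / 53000 ≈ 2.4 m

2.4 m


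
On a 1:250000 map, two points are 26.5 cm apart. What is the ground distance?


ground = 26.5 cm * 250000 / 100 = 66250.0 m = 66.25 km

66.25 km


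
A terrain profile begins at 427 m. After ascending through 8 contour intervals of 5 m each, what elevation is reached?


elevation = 427 + 8 * 5 = 467 m

467 m


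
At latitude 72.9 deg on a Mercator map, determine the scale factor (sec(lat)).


SF = 1 / cos(72.9) = 1 / 0.29404 = 3.401

3.401


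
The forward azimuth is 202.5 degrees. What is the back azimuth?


back azimuth = (202.5 + 180) mod 360 = 22.5 degrees

22.5 degrees


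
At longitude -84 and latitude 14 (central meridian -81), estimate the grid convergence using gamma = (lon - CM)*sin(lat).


gamma = (-84 - -81) * sin(14) = -3 * 0.241922 = -0.726 degrees

-0.726 degrees


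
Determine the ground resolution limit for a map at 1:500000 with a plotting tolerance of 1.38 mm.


ground = 1.38 mm * 500000 / 1000 = 690.0 m

690.0 m


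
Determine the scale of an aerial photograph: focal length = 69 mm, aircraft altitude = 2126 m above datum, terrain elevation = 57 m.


scale = f / (H - h) = 69 mm / 2069 m = 69 / 2069000 = 1:29986

1:29986


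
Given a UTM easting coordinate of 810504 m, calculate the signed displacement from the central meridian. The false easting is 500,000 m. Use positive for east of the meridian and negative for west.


displacement = 810504 - 500000 = 310504 m

310504 m


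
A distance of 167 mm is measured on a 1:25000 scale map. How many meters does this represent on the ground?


ground = 167 mm * 25000 / 1000 = 4175.0 m

4175.0 m


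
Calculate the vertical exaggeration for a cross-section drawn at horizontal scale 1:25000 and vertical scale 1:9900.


VE = horizontal_scale / vertical_scale = 25000 / 9900 ≈ 2.5

2.5x


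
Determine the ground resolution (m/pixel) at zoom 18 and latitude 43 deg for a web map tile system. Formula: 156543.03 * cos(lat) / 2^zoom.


res = 156543.03 * cos(43) / 2^18 = 156543.03 * 0.7313537 / 262144 = 0.44 m/pixel

0.44 m/pixel


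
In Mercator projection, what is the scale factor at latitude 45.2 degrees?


SF = 1 / cos(45.2) = 1 / 0.704634 = 1.419

1.419


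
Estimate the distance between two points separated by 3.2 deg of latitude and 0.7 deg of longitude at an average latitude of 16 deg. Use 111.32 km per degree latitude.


dlat_km = 3.2 * 111.32 = 356.224
dlon_km = 0.7 * 111.32 * cos(16) ≈ 74.905
dist = sqrt(356.224^2 + 74.905^2) ≈ 364.0 km

364.0 km


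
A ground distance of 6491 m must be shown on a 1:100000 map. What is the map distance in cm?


map_cm = 6491 * 100 / 100000 = 6.491 cm ≈ 6.49 cm

6.49 cm


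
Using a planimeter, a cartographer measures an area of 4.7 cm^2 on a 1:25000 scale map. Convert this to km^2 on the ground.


ground_area = 4.7 * (25000/100)^2 = 293750.0 m^2 = 0.29375 km^2 ≈ 0.294 km^2

0.294 km^2


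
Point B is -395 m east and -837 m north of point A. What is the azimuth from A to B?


az = atan2(-395, -837) = -154.7 deg
adjusted to 0-360: 205.3 degrees

205.3 degrees


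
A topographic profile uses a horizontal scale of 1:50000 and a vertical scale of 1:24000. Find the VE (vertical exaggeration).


VE = horizontal_scale / vertical_scale = 50000 / 24000 ≈ 2.1

2.1x
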